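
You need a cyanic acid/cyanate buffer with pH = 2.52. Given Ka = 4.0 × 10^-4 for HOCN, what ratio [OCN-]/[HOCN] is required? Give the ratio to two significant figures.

ratio = 0.13

pKa = -log(4.0 × 10^-4) = 3.398
pH = pKa + log(r) ⇒ log(r) = 2.52 − 3.398 = -0.878
r = [OCN-]/[HOCN] = 10^(-0.878) = 0.132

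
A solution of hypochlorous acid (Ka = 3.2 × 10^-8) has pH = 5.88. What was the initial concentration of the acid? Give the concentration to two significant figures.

[H+] = 10^(-5.88) = 1.32 × 10^-6 M = x
Ka = x²/(C₀ − x) ⇒ C₀ = x + x²/Ka
C₀ = 1.32 × 10^-6 + (1.32 × 10^-6)²/(3.2 × 10^-8) = 5.58 × 10^-5 M

C₀ = 5.6 × 10^-5 M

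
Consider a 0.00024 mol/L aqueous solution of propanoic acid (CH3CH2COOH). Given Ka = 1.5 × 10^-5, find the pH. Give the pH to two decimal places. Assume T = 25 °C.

CH3CH2COOH ⇌ CH3CH2COO- + H+
Ka = x²/(0.00024 − x) = 1.5 × 10^-5
x is not negligible relative to C₀; solve x² + 1.5e-05·x − 3.6e-09 = 0.
x = [−1.5e-05 + √(1.5e-05² + 1.44e-08)]/2 = 5.30 × 10^-5 M
pH = −log(5.30 × 10^-5) = 4.28

pH = 4.28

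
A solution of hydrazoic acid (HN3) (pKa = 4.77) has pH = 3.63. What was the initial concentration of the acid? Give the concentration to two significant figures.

[H+] = 10^(-3.63) = 2.34 × 10^-4 M = x
Ka = 10^(−4.77) = 1.70 × 10^-5
Ka = x²/(C₀ − x) ⇒ C₀ = x + x²/Ka
C₀ = 2.34 × 10^-4 + (2.34 × 10^-4)²/(1.70 × 10^-5) = 3.45 × 10^-3 M

C₀ = 3.5 × 10^-3 M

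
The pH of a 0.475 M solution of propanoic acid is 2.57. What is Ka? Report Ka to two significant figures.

Ka = 1.5 × 10^-5

[H+] = 10^(-2.57) = 2.69 × 10^-3 M
At equilibrium [HA] = 0.475 − 2.69 × 10^-3 = 4.72 × 10^-1 M
Ka = [H+][A-]/[HA] = (2.69 × 10^-3)² / 4.72 × 10^-1 = 1.5 × 10^-5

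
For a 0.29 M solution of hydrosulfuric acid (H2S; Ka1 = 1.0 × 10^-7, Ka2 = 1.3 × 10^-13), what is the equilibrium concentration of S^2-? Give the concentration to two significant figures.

First ionization gives [H+] ≈ [HS-] = 1.70 × 10^-4 M.
Second step: Ka2 = [H+][S^2-]/[HS-] ≈ [S^2-] (since [H+] ≈ [HS-]).
So [S^2-] ≈ Ka2.

1.3 × 10^-13 M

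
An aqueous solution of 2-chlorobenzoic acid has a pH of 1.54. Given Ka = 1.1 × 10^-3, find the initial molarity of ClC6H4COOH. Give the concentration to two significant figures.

C₀ = 7.8 × 10^-1 M

[H+] = 10^(-1.54) = 2.88 × 10^-2 M = x
Ka = x²/(C₀ − x) ⇒ C₀ = x + x²/Ka
C₀ = 2.88 × 10^-2 + (2.88 × 10^-2)²/(1.1 × 10^-3) = 7.83 × 10^-1 M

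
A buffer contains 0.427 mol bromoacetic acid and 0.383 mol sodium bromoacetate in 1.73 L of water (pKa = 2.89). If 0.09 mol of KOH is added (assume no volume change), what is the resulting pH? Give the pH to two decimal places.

pH = 3.04

OH- converts BrCH2COOH to BrCH2COO-: BrCH2COOH → 0.337 mol, BrCH2COO- → 0.473 mol.
pH = pKa + log([A⁻]/[HA]) = 2.89 + log(0.473/0.337) = 2.89 +0.147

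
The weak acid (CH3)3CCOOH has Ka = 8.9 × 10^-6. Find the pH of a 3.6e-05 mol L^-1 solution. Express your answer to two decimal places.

pH = 4.85

(CH3)3CCOOH ⇌ (CH3)3CCOO- + H+
From the ICE table, Ka = [H+]²/(3.6e-05 − [H+]) = 8.9 × 10^-6.
The 5% rule fails; solving [H+]² + Ka·[H+] − Ka·C₀ = 0 exactly:
[H+] = (−Ka + √(Ka² + 4·Ka·C₀))/2 = 1.40 × 10^-5 M
pH = −log(1.40 × 10^-5) = 4.85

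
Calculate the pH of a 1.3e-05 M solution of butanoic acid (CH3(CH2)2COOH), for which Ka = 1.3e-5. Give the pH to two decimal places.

CH3(CH2)2COOH ⇌ CH3(CH2)2COO- + H+
From the ICE table, Ka = [H+]²/(1.3e-05 − [H+]) = 1.3 × 10^-5.
The 5% rule fails; solving [H+]² + Ka·[H+] − Ka·C₀ = 0 exactly:
[H+] = (−Ka + √(Ka² + 4·Ka·C₀))/2 = 8.03 × 10^-6 M
pH = −log(8.03 × 10^-6) = 5.10

pH = 5.10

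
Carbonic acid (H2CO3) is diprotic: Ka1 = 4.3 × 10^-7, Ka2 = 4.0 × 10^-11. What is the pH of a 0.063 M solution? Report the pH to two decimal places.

pH = 3.78

Ka1 ≫ Ka2, so treat the first dissociation as the only significant source of H+.
Ka1 = x²/(0.063 − x) = 4.3 × 10^-7
x ≈ √(4.3 × 10^-7 × 0.063) = 1.65 × 10^-4 M
pH = −log(1.65 × 10^-4) = 3.78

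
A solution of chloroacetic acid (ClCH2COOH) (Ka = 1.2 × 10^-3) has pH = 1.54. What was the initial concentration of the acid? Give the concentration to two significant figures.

C₀ = 7.2 × 10^-1 M

[H+] = 10^(-1.54) = 2.88 × 10^-2 M = x
Ka = x²/(C₀ − x) ⇒ C₀ = x + x²/Ka
C₀ = 2.88 × 10^-2 + (2.88 × 10^-2)²/(1.2 × 10^-3) = 7.20 × 10^-1 M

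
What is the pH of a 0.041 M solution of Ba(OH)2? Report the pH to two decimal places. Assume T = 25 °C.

pH = 12.91

Ba(OH)2 is a strong base (each formula unit releases 2 OH-); [OH-] = 0.082 M.
pOH = -log(0.082) = 1.09
pH = 14.00 - 1.09 = 12.91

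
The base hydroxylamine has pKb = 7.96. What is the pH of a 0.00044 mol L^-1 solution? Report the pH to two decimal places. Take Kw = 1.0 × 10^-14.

pH = 8.34

NH2OH + H2O ⇌ NH3OH+ + OH-
Kb = 10^(−7.96) = 1.10 × 10^-8
Kb = [OH-]²/(0.00044 − [OH-]) = 1.10 × 10^-8
Neglecting [OH-] in the denominator: [OH-] = √(1.10 × 10^-8 × 0.00044) = 2.20 × 10^-6 M
([OH-]/C₀ = 0.5% < 5%, so the approximation holds.)
pOH = −log(2.20 × 10^-6) = 5.66; pH = 14.00 − 5.66 = 8.34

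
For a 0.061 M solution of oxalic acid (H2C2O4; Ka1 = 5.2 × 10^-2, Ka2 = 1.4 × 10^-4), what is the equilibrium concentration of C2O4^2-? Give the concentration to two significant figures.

1.4 × 10^-4 M

First ionization gives [H+] ≈ [HC2O4-] = 3.60 × 10^-2 M.
Second step: Ka2 = [H+][C2O4^2-]/[HC2O4-] ≈ [C2O4^2-] (since [H+] ≈ [HC2O4-]).
So [C2O4^2-] ≈ Ka2.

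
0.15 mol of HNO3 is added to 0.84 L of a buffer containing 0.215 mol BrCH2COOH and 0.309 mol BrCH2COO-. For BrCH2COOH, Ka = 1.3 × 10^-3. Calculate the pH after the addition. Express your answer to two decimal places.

pH = 2.53

Added H+ converts BrCH2COO- to BrCH2COOH: BrCH2COOH → 0.365 mol, BrCH2COO- → 0.159 mol.
pKa = −log(1.3 × 10^-3) = 2.886
Henderson–Hasselbalch with mole ratio 0.159/0.365: pH = 2.886 + (-0.361)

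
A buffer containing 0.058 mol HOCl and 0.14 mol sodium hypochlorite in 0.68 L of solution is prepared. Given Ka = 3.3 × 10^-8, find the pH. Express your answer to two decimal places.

pKa = −log(3.3 × 10^-8) = 7.481
Using pH = pKa + log([base]/[acid]) with [base]/[acid] = 0.14/0.058:
pH = 7.481 + (+0.383) = 7.86

pH = 7.86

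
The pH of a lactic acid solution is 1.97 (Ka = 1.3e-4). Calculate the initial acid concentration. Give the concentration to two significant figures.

C₀ = 8.9 × 10^-1 M

[H+] = 10^(-1.97) = 1.07 × 10^-2 M = x
Ka = x²/(C₀ − x) ⇒ C₀ = x + x²/Ka
C₀ = 1.07 × 10^-2 + (1.07 × 10^-2)²/(1.3 × 10^-4) = 8.91 × 10^-1 M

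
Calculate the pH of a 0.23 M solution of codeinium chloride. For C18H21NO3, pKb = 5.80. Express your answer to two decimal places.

pH = 4.42

C18H22NO3+ is the conjugate acid of the weak base C18H21NO3.
Kb = 10^(−5.80) = 1.58 × 10^-6
Ka = Kw/Kb = 1.0×10^-14 / 1.58 × 10^-6 = 6.33 × 10^-9
From the ICE table, Ka = [H+]²/(0.23 − [H+]) = 6.33 × 10^-9.
Since Ka ≪ C₀, [H+] ≈ √(Ka·C₀) = 3.82 × 10^-5 M.
Check: 0.017% ionized — well under 5%, approximation valid.
pH = −log(3.82 × 10^-5) = 4.42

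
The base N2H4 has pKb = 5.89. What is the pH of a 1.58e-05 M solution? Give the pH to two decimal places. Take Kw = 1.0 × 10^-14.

pH = 8.59

N2H4 + H2O ⇌ N2H5+ + OH-
Kb = 10^(−5.89) = 1.29 × 10^-6
From the ICE table, Kb = [OH-]²/(1.58e-05 − [OH-]) = 1.29 × 10^-6.
The 5% rule fails; solving [OH-]² + Kb·[OH-] − Kb·C₀ = 0 exactly:
[OH-] = [−1.29e-06 + √(1.29e-06² + 8.15e-11)]/2 = 3.92 × 10^-6 M
pOH = 5.41, so pH = 14.00 − pOH = 8.59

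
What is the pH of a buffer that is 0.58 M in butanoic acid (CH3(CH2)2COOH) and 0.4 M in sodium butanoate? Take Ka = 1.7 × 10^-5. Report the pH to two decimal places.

pKa = −log(1.7 × 10^-5) = 4.770
pH = pKa + log([A⁻]/[HA]) = 4.770 + log(0.4/0.58)
pH = 4.770 + (-0.161) = 4.61

pH = 4.61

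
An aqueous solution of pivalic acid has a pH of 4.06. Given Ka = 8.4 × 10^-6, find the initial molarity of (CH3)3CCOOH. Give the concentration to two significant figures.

[H+] = 10^(-4.06) = 8.71 × 10^-5 M = x
Ka = x²/(C₀ − x) ⇒ C₀ = x + x²/Ka
C₀ = 8.71 × 10^-5 + (8.71 × 10^-5)²/(8.4 × 10^-6) = 9.90 × 10^-4 M

C₀ = 9.9 × 10^-4 M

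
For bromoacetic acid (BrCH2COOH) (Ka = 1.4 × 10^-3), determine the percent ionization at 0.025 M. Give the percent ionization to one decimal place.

BrCH2COOH ⇌ BrCH2COO- + H+; let x = [H+] at equilibrium.
Ka = x²/(C₀ − x); solving the quadratic gives x = 5.26 × 10^-3 M.
Fraction ionized = 5.26 × 10^-3 / 0.025 = 0.2104 → 21.0%

21.0%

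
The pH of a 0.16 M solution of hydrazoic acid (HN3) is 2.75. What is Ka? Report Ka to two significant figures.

Ka = 2.0 × 10^-5

[H+] = 10^(-2.75) = 1.78 × 10^-3 M
At equilibrium [HA] = 0.16 − 1.78 × 10^-3 = 1.58 × 10^-1 M
Ka = [H+][A-]/[HA] = (1.78 × 10^-3)² / 1.58 × 10^-1 = 2.0 × 10^-5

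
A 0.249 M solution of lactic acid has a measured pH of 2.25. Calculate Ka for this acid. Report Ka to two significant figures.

[H+] = 10^(-2.25) = 5.62 × 10^-3 M
At equilibrium [HA] = 0.249 − 5.62 × 10^-3 = 2.43 × 10^-1 M
Ka = [H+][A-]/[HA] = (5.62 × 10^-3)² / 2.43 × 10^-1 = 1.3 × 10^-4

Ka = 1.3 × 10^-4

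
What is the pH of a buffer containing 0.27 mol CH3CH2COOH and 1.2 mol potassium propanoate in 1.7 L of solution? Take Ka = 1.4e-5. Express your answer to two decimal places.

pH = 5.50

pKa = −log(1.4 × 10^-5) = 4.854
pH = pKa + log([A⁻]/[HA]) = 4.854 + log(1.2/0.27)
pH = 4.854 + (+0.648) = 5.50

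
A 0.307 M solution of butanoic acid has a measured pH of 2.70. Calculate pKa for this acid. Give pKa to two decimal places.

pKa = 4.88

[H+] = 10^(-2.70) = 2.00 × 10^-3 M
At equilibrium [HA] = 0.307 − 2.00 × 10^-3 = 3.05 × 10^-1 M
Ka = [H+][A-]/[HA] = (2.00 × 10^-3)² / 3.05 × 10^-1 = 1.31 × 10^-5
pKa = -log(1.31 × 10^-5) = 4.88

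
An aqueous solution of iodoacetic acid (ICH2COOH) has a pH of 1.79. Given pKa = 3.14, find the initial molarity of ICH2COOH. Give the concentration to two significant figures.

C₀ = 3.8 × 10^-1 M

[H+] = 10^(-1.79) = 1.62 × 10^-2 M = x
Ka = 10^(−3.14) = 7.24 × 10^-4
Ka = x²/(C₀ − x) ⇒ C₀ = x + x²/Ka
C₀ = 1.62 × 10^-2 + (1.62 × 10^-2)²/(7.24 × 10^-4) = 3.79 × 10^-1 M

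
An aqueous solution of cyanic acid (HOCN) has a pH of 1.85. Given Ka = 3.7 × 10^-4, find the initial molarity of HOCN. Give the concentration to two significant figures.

[H+] = 10^(-1.85) = 1.41 × 10^-2 M = x
Ka = x²/(C₀ − x) ⇒ C₀ = x + x²/Ka
C₀ = 1.41 × 10^-2 + (1.41 × 10^-2)²/(3.7 × 10^-4) = 5.51 × 10^-1 M

C₀ = 5.5 × 10^-1 M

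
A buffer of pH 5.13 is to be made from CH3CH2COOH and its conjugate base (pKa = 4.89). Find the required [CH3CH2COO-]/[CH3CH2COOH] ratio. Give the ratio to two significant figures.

ratio = 1.7

pH = pKa + log(r) ⇒ log(r) = 5.13 − 4.89 = +0.24
r = [CH3CH2COO-]/[CH3CH2COOH] = 10^(+0.24) = 1.74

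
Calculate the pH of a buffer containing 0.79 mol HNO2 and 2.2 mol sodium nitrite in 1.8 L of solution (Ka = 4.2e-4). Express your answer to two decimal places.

pKa = −log(4.2 × 10^-4) = 3.377
Using pH = pKa + log([base]/[acid]) with [base]/[acid] = 2.2/0.79:
pH = 3.377 + (+0.445) = 3.82

pH = 3.82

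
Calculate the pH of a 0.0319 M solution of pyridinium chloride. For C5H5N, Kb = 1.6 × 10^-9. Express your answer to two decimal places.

C5H5NH+ is the conjugate acid of the weak base C5H5N.
Ka = Kw/Kb = 1.0×10^-14 / 1.6 × 10^-9 = 6.25 × 10^-6
Ka = x²/(0.0319 − x) = 6.25 × 10^-6
Neglecting x in the denominator: x = √(6.25 × 10^-6 × 0.0319) = 4.47 × 10^-4 M
pH = −log[H+] = −log(4.47 × 10^-4) = 3.35

pH = 3.35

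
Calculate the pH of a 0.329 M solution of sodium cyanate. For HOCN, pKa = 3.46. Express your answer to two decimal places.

OCN- is the conjugate base of the weak acid HOCN.
Ka = 10^(−3.46) = 3.47 × 10^-4
Kb = Kw/Ka = 1.0×10^-14 / 3.47 × 10^-4 = 2.88 × 10^-11
From the ICE table, Kb = [OH-]²/(0.329 − [OH-]) = 2.88 × 10^-11.
Neglecting [OH-] in the denominator: [OH-] = √(2.88 × 10^-11 × 0.329) = 3.08 × 10^-6 M
pOH = 5.51, so pH = 14.00 − pOH = 8.49

pH = 8.49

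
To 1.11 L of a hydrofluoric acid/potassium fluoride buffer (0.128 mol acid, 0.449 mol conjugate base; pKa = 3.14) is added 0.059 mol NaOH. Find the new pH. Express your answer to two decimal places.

OH- converts HF to F-: HF → 0.069 mol, F- → 0.508 mol.
pH = pKa + log(n_F-/n_HF) = 3.14 + log(0.508/0.069) = 3.14 + (+0.867)

pH = 4.01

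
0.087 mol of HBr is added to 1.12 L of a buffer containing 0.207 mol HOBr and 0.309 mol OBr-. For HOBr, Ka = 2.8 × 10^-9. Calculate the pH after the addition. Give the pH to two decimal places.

pH = 8.43

Added H+ converts OBr- to HOBr: HOBr → 0.294 mol, OBr- → 0.222 mol.
pKa = −log(2.8 × 10^-9) = 8.553
Henderson–Hasselbalch with mole ratio 0.222/0.294: pH = 8.553 + (-0.122)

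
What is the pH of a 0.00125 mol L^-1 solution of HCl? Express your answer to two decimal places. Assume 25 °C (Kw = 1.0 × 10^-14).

HCl is a strong acid and dissociates completely, so [H+] = 0.00125 M.
pH = -log(0.00125) = 2.90

pH = 2.90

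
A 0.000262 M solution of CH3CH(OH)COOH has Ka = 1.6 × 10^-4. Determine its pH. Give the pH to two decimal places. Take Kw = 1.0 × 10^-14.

CH3CH(OH)COOH ⇌ CH3CH(OH)COO- + H+
Ka = x²/(0.000262 − x) = 1.6 × 10^-4
x is not negligible relative to C₀; solve x² + 0.00016·x − 4.19e-08 = 0.
x = (−Ka + √(Ka² + 4·Ka·C₀))/2 = 1.40 × 10^-4 M
pH = −log[H+] = −log(1.40 × 10^-4) = 3.85

pH = 3.85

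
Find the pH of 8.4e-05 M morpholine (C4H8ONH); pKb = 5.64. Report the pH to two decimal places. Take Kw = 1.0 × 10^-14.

pH = 9.11

C4H8ONH + H2O ⇌ C4H8ONH2+ + OH-
Kb = 10^(−5.64) = 2.29 × 10^-6
From the ICE table, Kb = x²/(8.4e-05 − x) = 2.29 × 10^-6.
The 5% rule fails; solving x² + Kb·x − Kb·C₀ = 0 exactly:
x = (−Kb + √(Kb² + 4·Kb·C₀))/2 = 1.28 × 10^-5 M
pOH = −log(1.28 × 10^-5) = 4.89; pH = 14.00 − 4.89 = 9.11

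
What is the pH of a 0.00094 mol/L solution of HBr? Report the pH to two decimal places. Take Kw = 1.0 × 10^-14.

pH = 3.03

HBr is a strong acid and dissociates completely, so [H+] = 0.00094 M.
pH = -log(0.00094) = 3.03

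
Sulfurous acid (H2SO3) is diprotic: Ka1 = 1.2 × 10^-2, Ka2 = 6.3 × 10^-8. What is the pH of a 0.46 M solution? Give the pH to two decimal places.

pH = 1.16

Since Ka1 ≫ Ka2, the first ionization dominates [H+].
Ka1 = x²/(0.46 − x) = 1.2 × 10^-2
Solving the quadratic: x = (−Ka1 + √(Ka1² + 4·Ka1·C₀))/2 = 6.85 × 10^-2 M
pH = −log(6.85 × 10^-2) = 1.16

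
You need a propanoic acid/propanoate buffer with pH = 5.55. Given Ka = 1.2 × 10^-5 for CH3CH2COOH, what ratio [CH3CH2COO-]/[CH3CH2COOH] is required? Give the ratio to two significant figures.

ratio = 4.3

pKa = -log(1.2 × 10^-5) = 4.921
pH = pKa + log(r) ⇒ log(r) = 5.55 − 4.921 = +0.629
r = [CH3CH2COO-]/[CH3CH2COOH] = 10^(+0.629) = 4.26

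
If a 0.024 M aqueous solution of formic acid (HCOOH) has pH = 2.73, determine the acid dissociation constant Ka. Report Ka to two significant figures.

[H+] = 10^(-2.73) = 1.86 × 10^-3 M
At equilibrium [HA] = 0.024 − 1.86 × 10^-3 = 2.21 × 10^-2 M
Ka = [H+][A-]/[HA] = (1.86 × 10^-3)² / 2.21 × 10^-2 = 1.6 × 10^-4

Ka = 1.6 × 10^-4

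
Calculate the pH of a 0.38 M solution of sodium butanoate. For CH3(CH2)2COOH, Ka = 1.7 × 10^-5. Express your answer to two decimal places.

pH = 9.17

CH3(CH2)2COO- is the conjugate base of the weak acid CH3(CH2)2COOH.
Kb = Kw/Ka = 1.0×10^-14 / 1.7 × 10^-5 = 5.88 × 10^-10
From the ICE table, Kb = [OH-]²/(0.38 − [OH-]) = 5.88 × 10^-10.
Since Kb ≪ C₀, [OH-] ≈ √(Kb·C₀) = 1.49 × 10^-5 M.
pOH = −log(1.49 × 10^-5) = 4.83; pH = 14.00 − 4.83 = 9.17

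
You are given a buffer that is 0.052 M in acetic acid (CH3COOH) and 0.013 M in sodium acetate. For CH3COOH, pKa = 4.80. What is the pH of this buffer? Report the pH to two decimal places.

Using pH = pKa + log([base]/[acid]) with [base]/[acid] = 0.013/0.052:
pH = 4.80 + (-0.602) = 4.20

pH = 4.20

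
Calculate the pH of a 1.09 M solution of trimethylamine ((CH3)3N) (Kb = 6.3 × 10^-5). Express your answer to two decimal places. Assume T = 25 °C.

pH = 11.92

(CH3)3N + H2O ⇌ (CH3)3NH+ + OH-
Let x = [OH-] at equilibrium. Kb = x²/(1.09 − x).
Neglecting x in the denominator: x = √(6.3 × 10^-5 × 1.09) = 8.29 × 10^-3 M
pOH = −log(8.29 × 10^-3) = 2.08; pH = 14.00 − 2.08 = 11.92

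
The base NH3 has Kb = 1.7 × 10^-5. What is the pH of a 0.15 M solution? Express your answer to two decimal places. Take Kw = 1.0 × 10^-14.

NH3 + H2O ⇌ NH4+ + OH-
Kb = x²/(0.15 − x) = 1.7 × 10^-5
Assume x ≪ 0.15: x ≈ √(1.7 × 10^-5 × 0.15) = 1.60 × 10^-3 M
Check: 1.1% ionized — well under 5%, approximation valid.
pOH = 2.80, so pH = 14.00 − pOH = 11.20

pH = 11.20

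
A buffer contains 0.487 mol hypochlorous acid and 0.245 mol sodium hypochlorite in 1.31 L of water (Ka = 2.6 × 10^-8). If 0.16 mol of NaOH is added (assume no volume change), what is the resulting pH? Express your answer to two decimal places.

pH = 7.68

OH- converts HOCl to OCl-: HOCl → 0.327 mol, OCl- → 0.405 mol.
pKa = −log(2.6 × 10^-8) = 7.585
pH = pKa + log(n_OCl-/n_HOCl) = 7.585 + log(0.405/0.327) = 7.585 + (+0.093)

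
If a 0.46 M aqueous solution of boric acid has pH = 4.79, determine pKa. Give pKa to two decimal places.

pKa = 9.24

[H+] = 10^(-4.79) = 1.62 × 10^-5 M
At equilibrium [HA] = 0.46 − 1.62 × 10^-5 = 4.60 × 10^-1 M
Ka = [H+][A-]/[HA] = (1.62 × 10^-5)² / 4.60 × 10^-1 = 5.71 × 10^-10
pKa = -log(5.71 × 10^-10) = 9.24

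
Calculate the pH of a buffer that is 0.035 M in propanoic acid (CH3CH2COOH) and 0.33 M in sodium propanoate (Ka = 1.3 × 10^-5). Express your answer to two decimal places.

pKa = −log(1.3 × 10^-5) = 4.886
Using pH = pKa + log([base]/[acid]) with [base]/[acid] = 0.33/0.035:
pH = 4.886 + (+0.974) = 5.86

pH = 5.86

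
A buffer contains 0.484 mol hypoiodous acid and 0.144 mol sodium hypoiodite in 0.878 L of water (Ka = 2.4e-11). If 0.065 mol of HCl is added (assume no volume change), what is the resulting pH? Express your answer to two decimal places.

After neutralization: n(HOI) = 0.549 mol, n(OI-) = 0.079 mol.
pKa = −log(2.4 × 10^-11) = 10.620
pH = pKa + log(n_OI-/n_HOI) = 10.620 + log(0.079/0.549) = 10.620 + (-0.842)

pH = 9.78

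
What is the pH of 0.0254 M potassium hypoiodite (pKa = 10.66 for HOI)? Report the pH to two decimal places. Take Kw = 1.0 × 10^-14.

OI- is the conjugate base of the weak acid HOI.
Ka = 10^(−10.66) = 2.19 × 10^-11
Kb = Kw/Ka = 1.0×10^-14 / 2.19 × 10^-11 = 4.57 × 10^-4
Kb = x²/(0.0254 − x) = 4.57 × 10^-4
Here C₀/Kb ≈ 55.6, so the small-x approximation fails. Use the quadratic:
x = [−0.000457 + √(0.000457² + 4.64e-05)]/2 = 3.19 × 10^-3 M
pOH = −log(3.19 × 10^-3) = 2.50; pH = 14.00 − 2.50 = 11.50

pH = 11.50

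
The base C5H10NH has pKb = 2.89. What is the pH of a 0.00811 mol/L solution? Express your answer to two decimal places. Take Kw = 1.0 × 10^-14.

C5H10NH + H2O ⇌ C5H10NH2+ + OH-
Kb = 10^(−2.89) = 1.29 × 10^-3
Kb = [OH-]²/(0.00811 − [OH-]) = 1.29 × 10^-3
Here C₀/Kb ≈ 6.29, so the small-[OH-] approximation fails. Use the quadratic:
[OH-] = (−Kb + √(Kb² + 4·Kb·C₀))/2 = 2.65 × 10^-3 M
pOH = 2.58, so pH = 14.00 − pOH = 11.42

pH = 11.42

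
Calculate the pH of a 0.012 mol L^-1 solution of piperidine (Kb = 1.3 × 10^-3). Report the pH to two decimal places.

C5H10NH + H2O ⇌ C5H10NH2+ + OH-
Let x = [OH-] at equilibrium. Kb = x²/(0.012 − x).
The 5% rule fails; solving x² + Kb·x − Kb·C₀ = 0 exactly:
x = [−0.0013 + √(0.0013² + 6.24e-05)]/2 = 3.35 × 10^-3 M
pOH = 2.47, so pH = 14.00 − pOH = 11.53

pH = 11.53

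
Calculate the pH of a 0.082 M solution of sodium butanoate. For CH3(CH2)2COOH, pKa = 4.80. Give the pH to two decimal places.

pH = 8.86

CH3(CH2)2COO- is the conjugate base of the weak acid CH3(CH2)2COOH.
Ka = 10^(−4.80) = 1.58 × 10^-5
Kb = Kw/Ka = 1.0×10^-14 / 1.58 × 10^-5 = 6.33 × 10^-10
Kb = x²/(0.082 − x) = 6.33 × 10^-10
Since Kb ≪ C₀, x ≈ √(Kb·C₀) = 7.20 × 10^-6 M.
pOH = 5.14, so pH = 14.00 − pOH = 8.86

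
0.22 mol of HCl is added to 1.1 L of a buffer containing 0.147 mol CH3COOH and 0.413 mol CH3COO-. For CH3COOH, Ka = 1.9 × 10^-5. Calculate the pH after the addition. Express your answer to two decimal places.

pH = 4.44

After neutralization: n(CH3COOH) = 0.367 mol, n(CH3COO-) = 0.193 mol.
pKa = −log(1.9 × 10^-5) = 4.721
pH = pKa + log(n_CH3COO-/n_CH3COOH) = 4.721 + log(0.193/0.367) = 4.721 + (-0.279)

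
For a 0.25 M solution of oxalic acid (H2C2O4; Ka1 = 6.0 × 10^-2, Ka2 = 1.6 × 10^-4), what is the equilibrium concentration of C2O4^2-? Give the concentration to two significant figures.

1.6 × 10^-4 M

First ionization gives [H+] ≈ [HC2O4-] = 9.61 × 10^-2 M.
Second step: Ka2 = [H+][C2O4^2-]/[HC2O4-] ≈ [C2O4^2-] (since [H+] ≈ [HC2O4-]).
So [C2O4^2-] ≈ Ka2.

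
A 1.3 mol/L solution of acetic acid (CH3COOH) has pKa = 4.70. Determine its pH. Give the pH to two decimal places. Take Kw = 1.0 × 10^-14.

CH3COOH ⇌ CH3COO- + H+
Ka = 10^(−4.70) = 2.00 × 10^-5
Let x = [H+] at equilibrium. Ka = x²/(1.3 − x).
Since Ka ≪ C₀, x ≈ √(Ka·C₀) = 5.10 × 10^-3 M.
pH = −log[H+] = −log(5.10 × 10^-3) = 2.29

pH = 2.29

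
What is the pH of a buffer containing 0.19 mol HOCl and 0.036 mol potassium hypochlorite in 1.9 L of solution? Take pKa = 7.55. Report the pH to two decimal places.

pH = 6.83

Henderson–Hasselbalch: pH = pKa + log([OCl-]/[HOCl]) = 7.55 + log(0.036/0.19)
pH = 7.55 + (-0.722) = 6.83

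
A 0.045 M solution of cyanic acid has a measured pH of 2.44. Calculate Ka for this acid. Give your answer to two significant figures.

[H+] = 10^(-2.44) = 3.63 × 10^-3 M
At equilibrium [HA] = 0.045 − 3.63 × 10^-3 = 4.14 × 10^-2 M
Ka = [H+][A-]/[HA] = (3.63 × 10^-3)² / 4.14 × 10^-2 = 3.2 × 10^-4

Ka = 3.2 × 10^-4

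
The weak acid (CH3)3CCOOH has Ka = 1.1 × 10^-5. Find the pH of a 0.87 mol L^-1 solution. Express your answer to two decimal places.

pH = 2.51

(CH3)3CCOOH ⇌ (CH3)3CCOO- + H+
Ka = [H+]²/(0.87 − [H+]) = 1.1 × 10^-5
Assume [H+] ≪ 0.87: [H+] ≈ √(1.1 × 10^-5 × 0.87) = 3.09 × 10^-3 M
pH = −log[H+] = −log(3.09 × 10^-3) = 2.51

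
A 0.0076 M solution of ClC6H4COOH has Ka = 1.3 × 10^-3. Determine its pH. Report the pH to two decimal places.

ClC6H4COOH ⇌ ClC6H4COO- + H+
From the ICE table, Ka = x²/(0.0076 − x) = 1.3 × 10^-3.
Here C₀/Ka ≈ 5.85, so the small-x approximation fails. Use the quadratic:
x = (−Ka + √(Ka² + 4·Ka·C₀))/2 = 2.56 × 10^-3 M
pH = −log(2.56 × 10^-3) = 2.59

pH = 2.59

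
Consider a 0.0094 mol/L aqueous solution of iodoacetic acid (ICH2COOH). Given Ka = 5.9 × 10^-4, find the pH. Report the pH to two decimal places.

pH = 2.68

ICH2COOH ⇌ ICH2COO- + H+
From the ICE table, Ka = x²/(0.0094 − x) = 5.9 × 10^-4.
Here C₀/Ka ≈ 15.9, so the small-x approximation fails. Use the quadratic:
x = [−0.00059 + √(0.00059² + 2.22e-05)]/2 = 2.08 × 10^-3 M
pH = −log[H+] = −log(2.08 × 10^-3) = 2.68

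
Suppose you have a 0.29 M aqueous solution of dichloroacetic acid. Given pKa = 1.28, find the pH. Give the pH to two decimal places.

Cl2CHCOOH ⇌ Cl2CHCOO- + H+
Ka = 10^(−1.28) = 5.25 × 10^-2
Let x = [H+] at equilibrium. Ka = x²/(0.29 − x).
Here C₀/Ka ≈ 5.52, so the small-x approximation fails. Use the quadratic:
x = (−Ka + √(Ka² + 4·Ka·C₀))/2 = 9.99 × 10^-2 M
pH = −log[H+] = −log(9.99 × 10^-2) = 1.00

pH = 1.00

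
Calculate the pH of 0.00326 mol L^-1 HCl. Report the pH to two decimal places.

HCl is a strong acid and dissociates completely, so [H+] = 0.00326 M.
pH = -log(0.00326) = 2.49

pH = 2.49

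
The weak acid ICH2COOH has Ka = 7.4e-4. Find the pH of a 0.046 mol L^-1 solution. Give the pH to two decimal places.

pH = 2.26

ICH2COOH ⇌ ICH2COO- + H+
From the ICE table, Ka = x²/(0.046 − x) = 7.4 × 10^-4.
The 5% rule fails; solving x² + Ka·x − Ka·C₀ = 0 exactly:
x = (−Ka + √(Ka² + 4·Ka·C₀))/2 = 5.48 × 10^-3 M
pH = −log(5.48 × 10^-3) = 2.26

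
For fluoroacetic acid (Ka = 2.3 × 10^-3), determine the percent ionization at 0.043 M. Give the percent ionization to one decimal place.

20.6%

FCH2COOH ⇌ FCH2COO- + H+; let x = [H+] at equilibrium.
Solve x² + 0.0023x − 9.89e-05 = 0 → x = 8.86 × 10^-3 M
Fraction ionized = 8.86 × 10^-3 / 0.043 = 0.2060 → 20.6%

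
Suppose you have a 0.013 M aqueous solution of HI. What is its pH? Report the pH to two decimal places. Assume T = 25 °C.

pH = 1.89

HI is a strong acid and dissociates completely, so [H+] = 0.013 M.
pH = -log(0.013) = 1.89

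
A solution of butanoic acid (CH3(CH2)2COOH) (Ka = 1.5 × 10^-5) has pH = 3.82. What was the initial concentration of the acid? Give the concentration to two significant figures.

[H+] = 10^(-3.82) = 1.51 × 10^-4 M = x
Ka = x²/(C₀ − x) ⇒ C₀ = x + x²/Ka
C₀ = 1.51 × 10^-4 + (1.51 × 10^-4)²/(1.5 × 10^-5) = 1.67 × 10^-3 M

C₀ = 1.7 × 10^-3 M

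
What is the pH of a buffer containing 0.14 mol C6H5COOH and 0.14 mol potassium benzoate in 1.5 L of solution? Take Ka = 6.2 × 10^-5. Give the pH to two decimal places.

pH = 4.21

pKa = −log(6.2 × 10^-5) = 4.208
Using pH = pKa + log([base]/[acid]) with [base]/[acid] = 0.14/0.14:
pH = 4.208 + (+0.000) = 4.21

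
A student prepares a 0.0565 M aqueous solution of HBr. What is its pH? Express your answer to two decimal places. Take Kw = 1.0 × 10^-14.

HBr is a strong acid and dissociates completely, so [H+] = 0.0565 M.
pH = -log(0.0565) = 1.25

pH = 1.25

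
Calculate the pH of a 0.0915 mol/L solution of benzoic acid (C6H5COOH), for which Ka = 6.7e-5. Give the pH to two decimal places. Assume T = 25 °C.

pH = 2.61

C6H5COOH ⇌ C6H5COO- + H+
Let x = [H+] at equilibrium. Ka = x²/(0.0915 − x).
Assume x ≪ 0.0915: x ≈ √(6.7 × 10^-5 × 0.0915) = 2.48 × 10^-3 M
Check: 2.7% ionized — well under 5%, approximation valid.
pH = −log[H+] = −log(2.48 × 10^-3) = 2.61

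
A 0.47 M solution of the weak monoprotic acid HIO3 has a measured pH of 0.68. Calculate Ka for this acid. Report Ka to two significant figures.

Ka = 1.7 × 10^-1

[H+] = 10^(-0.68) = 2.09 × 10^-1 M
At equilibrium [HA] = 0.47 − 2.09 × 10^-1 = 2.61 × 10^-1 M
Ka = [H+][A-]/[HA] = (2.09 × 10^-1)² / 2.61 × 10^-1 = 1.7 × 10^-1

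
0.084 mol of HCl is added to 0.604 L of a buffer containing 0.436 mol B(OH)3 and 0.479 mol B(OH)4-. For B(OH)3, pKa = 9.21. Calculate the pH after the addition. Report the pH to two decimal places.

After neutralization: n(B(OH)3) = 0.52 mol, n(B(OH)4-) = 0.395 mol.
Henderson–Hasselbalch with mole ratio 0.395/0.52: pH = 9.21 + (-0.119)

pH = 9.09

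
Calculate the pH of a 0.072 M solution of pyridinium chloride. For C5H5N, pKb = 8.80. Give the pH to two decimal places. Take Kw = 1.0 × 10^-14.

pH = 3.17

C5H5NH+ is the conjugate acid of the weak base C5H5N.
Kb = 10^(−8.80) = 1.58 × 10^-9
Ka = Kw/Kb = 1.0×10^-14 / 1.58 × 10^-9 = 6.33 × 10^-6
Ka = x²/(0.072 − x) = 6.33 × 10^-6
Neglecting x in the denominator: x = √(6.33 × 10^-6 × 0.072) = 6.75 × 10^-4 M
pH = −log[H+] = −log(6.75 × 10^-4) = 3.17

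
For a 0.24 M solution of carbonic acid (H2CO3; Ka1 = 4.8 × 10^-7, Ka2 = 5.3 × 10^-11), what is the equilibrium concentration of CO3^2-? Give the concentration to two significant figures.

First ionization gives [H+] ≈ [HCO3-] = 3.39 × 10^-4 M.
Second step: Ka2 = [H+][CO3^2-]/[HCO3-] ≈ [CO3^2-] (since [H+] ≈ [HCO3-]).
So [CO3^2-] ≈ Ka2.

5.3 × 10^-11 M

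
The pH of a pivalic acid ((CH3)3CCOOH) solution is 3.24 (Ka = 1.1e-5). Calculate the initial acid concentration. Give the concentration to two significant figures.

[H+] = 10^(-3.24) = 5.75 × 10^-4 M = x
Ka = x²/(C₀ − x) ⇒ C₀ = x + x²/Ka
C₀ = 5.75 × 10^-4 + (5.75 × 10^-4)²/(1.1 × 10^-5) = 3.06 × 10^-2 M

C₀ = 3.1 × 10^-2 M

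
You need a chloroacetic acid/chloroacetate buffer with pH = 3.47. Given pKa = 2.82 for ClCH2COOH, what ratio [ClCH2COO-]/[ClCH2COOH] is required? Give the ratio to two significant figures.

ratio = 4.5

pH = pKa + log(r) ⇒ log(r) = 3.47 − 2.82 = +0.65
r = [ClCH2COO-]/[ClCH2COOH] = 10^(+0.65) = 4.47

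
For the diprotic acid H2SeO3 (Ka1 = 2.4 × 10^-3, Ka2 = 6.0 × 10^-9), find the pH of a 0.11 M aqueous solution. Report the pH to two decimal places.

Since Ka1 ≫ Ka2, the first ionization dominates [H+].
Ka1 = x²/(0.11 − x) = 2.4 × 10^-3
Solving the quadratic: x = (−Ka1 + √(Ka1² + 4·Ka1·C₀))/2 = 1.51 × 10^-2 M
pH = −log(1.51 × 10^-2) = 1.82

pH = 1.82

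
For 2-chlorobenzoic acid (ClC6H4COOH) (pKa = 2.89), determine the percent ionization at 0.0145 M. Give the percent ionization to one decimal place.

25.7%

ClC6H4COOH ⇌ ClC6H4COO- + H+; let x = [H+] at equilibrium.
Ka = 10^(−2.89) = 1.29 × 10^-3
Ka = x²/(C₀ − x); solving the quadratic gives x = 3.73 × 10^-3 M.
% ionization = x/C₀ × 100% = 3.73 × 10^-3/0.0145 × 100% = 25.7%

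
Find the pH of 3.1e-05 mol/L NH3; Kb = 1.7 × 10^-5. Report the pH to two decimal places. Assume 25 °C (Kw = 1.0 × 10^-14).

pH = 9.20

NH3 + H2O ⇌ NH4+ + OH-
Kb = [OH-]²/(3.1e-05 − [OH-]) = 1.7 × 10^-5
[OH-] is not negligible relative to C₀; solve [OH-]² + 1.7e-05·[OH-] − 5.27e-10 = 0.
[OH-] = (−Kb + √(Kb² + 4·Kb·C₀))/2 = 1.60 × 10^-5 M
pOH = 4.80, so pH = 14.00 − pOH = 9.20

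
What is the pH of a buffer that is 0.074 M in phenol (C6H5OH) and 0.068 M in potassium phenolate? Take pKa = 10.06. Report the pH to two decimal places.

pH = pKa + log([A⁻]/[HA]) = 10.06 + log(0.068/0.074)
pH = 10.06 + (-0.037) = 10.02

pH = 10.02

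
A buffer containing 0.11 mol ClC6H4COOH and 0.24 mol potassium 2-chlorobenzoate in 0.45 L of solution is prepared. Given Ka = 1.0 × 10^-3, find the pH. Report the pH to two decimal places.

pKa = −log(1.0 × 10^-3) = 3.000
Henderson–Hasselbalch: pH = pKa + log([ClC6H4COO-]/[ClC6H4COOH]) = 3.000 + log(0.24/0.11)
pH = 3.000 + (+0.339) = 3.34

pH = 3.34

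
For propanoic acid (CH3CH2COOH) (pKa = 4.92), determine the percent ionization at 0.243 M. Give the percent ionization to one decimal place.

0.7%

CH3CH2COOH ⇌ CH3CH2COO- + H+; let x = [H+] at equilibrium.
Ka = 10^(−4.92) = 1.20 × 10^-5
x ≈ √(Ka·C₀) = √(1.20 × 10^-5 × 0.243) = 1.71 × 10^-3 M
Fraction ionized = 1.71 × 10^-3 / 0.243 = 0.0070 → 0.7%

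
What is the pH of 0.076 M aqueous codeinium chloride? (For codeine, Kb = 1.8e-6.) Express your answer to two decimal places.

pH = 4.69

C18H22NO3+ is the conjugate acid of the weak base C18H21NO3.
Ka = Kw/Kb = 1.0×10^-14 / 1.8 × 10^-6 = 5.56 × 10^-9
Ka = [H+]²/(0.076 − [H+]) = 5.56 × 10^-9
Neglecting [H+] in the denominator: [H+] = √(5.56 × 10^-9 × 0.076) = 2.06 × 10^-5 M
([H+]/C₀ = 0.027% < 5%, so the approximation holds.)
pH = −log[H+] = −log(2.06 × 10^-5) = 4.69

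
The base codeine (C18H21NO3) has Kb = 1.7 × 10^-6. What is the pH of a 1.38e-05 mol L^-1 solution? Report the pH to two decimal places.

C18H21NO3 + H2O ⇌ C18H22NO3+ + OH-
From the ICE table, Kb = [OH-]²/(1.38e-05 − [OH-]) = 1.7 × 10^-6.
The 5% rule fails; solving [OH-]² + Kb·[OH-] − Kb·C₀ = 0 exactly:
[OH-] = (−Kb + √(Kb² + 4·Kb·C₀))/2 = 4.07 × 10^-6 M
pOH = 5.39, so pH = 14.00 − pOH = 8.61

pH = 8.61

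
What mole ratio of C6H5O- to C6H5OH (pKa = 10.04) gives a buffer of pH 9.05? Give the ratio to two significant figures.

ratio = 0.10

pH = pKa + log(r) ⇒ log(r) = 9.05 − 10.04 = -0.99
r = [C6H5O-]/[C6H5OH] = 10^(-0.99) = 0.102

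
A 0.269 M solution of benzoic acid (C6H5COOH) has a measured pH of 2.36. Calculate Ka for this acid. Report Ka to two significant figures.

[H+] = 10^(-2.36) = 4.37 × 10^-3 M
At equilibrium [HA] = 0.269 − 4.37 × 10^-3 = 2.65 × 10^-1 M
Ka = [H+][A-]/[HA] = (4.37 × 10^-3)² / 2.65 × 10^-1 = 7.2 × 10^-5

Ka = 7.2 × 10^-5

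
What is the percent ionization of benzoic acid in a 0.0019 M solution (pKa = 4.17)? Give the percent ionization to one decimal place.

C6H5COOH ⇌ C6H5COO- + H+; let x = [H+] at equilibrium.
Ka = 10^(−4.17) = 6.76 × 10^-5
Ka = x²/(C₀ − x); solving the quadratic gives x = 3.26 × 10^-4 M.
Fraction ionized = 3.26 × 10^-4 / 0.0019 = 0.1716 → 17.2%

17.2%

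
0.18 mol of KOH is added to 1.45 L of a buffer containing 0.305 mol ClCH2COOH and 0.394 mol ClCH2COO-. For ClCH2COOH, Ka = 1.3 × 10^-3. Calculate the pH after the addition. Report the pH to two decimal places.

pH = 3.55

OH- converts ClCH2COOH to ClCH2COO-: ClCH2COOH → 0.125 mol, ClCH2COO- → 0.574 mol.
pKa = −log(1.3 × 10^-3) = 2.886
pH = pKa + log(n_ClCH2COO-/n_ClCH2COOH) = 2.886 + log(0.574/0.125) = 2.886 + (+0.662)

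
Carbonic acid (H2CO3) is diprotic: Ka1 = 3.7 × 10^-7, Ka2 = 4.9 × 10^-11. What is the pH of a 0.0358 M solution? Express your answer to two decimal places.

Since Ka1 ≫ Ka2, the first ionization dominates [H+].
Ka1 = x²/(0.0358 − x) = 3.7 × 10^-7
x ≈ √(3.7 × 10^-7 × 0.0358) = 1.15 × 10^-4 M
pH = −log(1.15 × 10^-4) = 3.94

pH = 3.94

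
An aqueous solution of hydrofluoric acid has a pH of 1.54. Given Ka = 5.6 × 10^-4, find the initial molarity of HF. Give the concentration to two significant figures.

[H+] = 10^(-1.54) = 2.88 × 10^-2 M = x
Ka = x²/(C₀ − x) ⇒ C₀ = x + x²/Ka
C₀ = 2.88 × 10^-2 + (2.88 × 10^-2)²/(5.6 × 10^-4) = 1.51 M

C₀ = 1.5 M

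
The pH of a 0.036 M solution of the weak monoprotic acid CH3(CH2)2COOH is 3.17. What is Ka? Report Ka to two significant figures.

[H+] = 10^(-3.17) = 6.76 × 10^-4 M
At equilibrium [HA] = 0.036 − 6.76 × 10^-4 = 3.53 × 10^-2 M
Ka = [H+][A-]/[HA] = (6.76 × 10^-4)² / 3.53 × 10^-2 = 1.3 × 10^-5

Ka = 1.3 × 10^-5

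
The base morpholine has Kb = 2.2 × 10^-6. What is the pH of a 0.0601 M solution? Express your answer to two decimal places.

C4H8ONH + H2O ⇌ C4H8ONH2+ + OH-
From the ICE table, Kb = [OH-]²/(0.0601 − [OH-]) = 2.2 × 10^-6.
Neglecting [OH-] in the denominator: [OH-] = √(2.2 × 10^-6 × 0.0601) = 3.64 × 10^-4 M
pOH = −log(3.64 × 10^-4) = 3.44; pH = 14.00 − 3.44 = 10.56

pH = 10.56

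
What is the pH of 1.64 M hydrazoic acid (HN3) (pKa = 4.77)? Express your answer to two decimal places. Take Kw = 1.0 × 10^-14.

HN3 ⇌ N3- + H+
Ka = 10^(−4.77) = 1.70 × 10^-5
From the ICE table, Ka = [H+]²/(1.64 − [H+]) = 1.70 × 10^-5.
Assume [H+] ≪ 1.64: [H+] ≈ √(1.70 × 10^-5 × 1.64) = 5.28 × 10^-3 M
pH = −log[H+] = −log(5.28 × 10^-3) = 2.28

pH = 2.28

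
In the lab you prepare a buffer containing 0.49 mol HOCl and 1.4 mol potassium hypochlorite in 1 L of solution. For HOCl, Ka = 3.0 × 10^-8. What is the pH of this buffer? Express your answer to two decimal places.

pH = 7.98

pKa = −log(3.0 × 10^-8) = 7.523
Using pH = pKa + log([base]/[acid]) with [base]/[acid] = 1.4/0.49:
pH = 7.523 + (+0.456) = 7.98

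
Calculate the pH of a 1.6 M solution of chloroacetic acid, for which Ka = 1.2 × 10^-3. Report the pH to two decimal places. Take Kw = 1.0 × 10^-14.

ClCH2COOH ⇌ ClCH2COO- + H+
From the ICE table, Ka = [H+]²/(1.6 − [H+]) = 1.2 × 10^-3.
Assume [H+] ≪ 1.6: [H+] ≈ √(1.2 × 10^-3 × 1.6) = 4.38 × 10^-2 M
Check: 2.7% ionized — well under 5%, approximation valid.
pH = −log[H+] = −log(4.38 × 10^-2) = 1.36

pH = 1.36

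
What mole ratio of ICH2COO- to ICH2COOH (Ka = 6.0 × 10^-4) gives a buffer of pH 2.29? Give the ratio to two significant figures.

ratio = 0.12

pKa = -log(6.0 × 10^-4) = 3.222
pH = pKa + log(r) ⇒ log(r) = 2.29 − 3.222 = -0.932
r = [ICH2COO-]/[ICH2COOH] = 10^(-0.932) = 0.117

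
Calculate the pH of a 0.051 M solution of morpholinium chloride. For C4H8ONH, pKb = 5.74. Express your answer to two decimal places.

pH = 4.78

C4H8ONH2+ is the conjugate acid of the weak base C4H8ONH.
Kb = 10^(−5.74) = 1.82 × 10^-6
Ka = Kw/Kb = 1.0×10^-14 / 1.82 × 10^-6 = 5.49 × 10^-9
Let x = [H+] at equilibrium. Ka = x²/(0.051 − x).
Neglecting x in the denominator: x = √(5.49 × 10^-9 × 0.051) = 1.67 × 10^-5 M
pH = −log[H+] = −log(1.67 × 10^-5) = 4.78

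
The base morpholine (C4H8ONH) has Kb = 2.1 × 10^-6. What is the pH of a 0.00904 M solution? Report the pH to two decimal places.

pH = 10.14

C4H8ONH + H2O ⇌ C4H8ONH2+ + OH-
From the ICE table, Kb = [OH-]²/(0.00904 − [OH-]) = 2.1 × 10^-6.
Neglecting [OH-] in the denominator: [OH-] = √(2.1 × 10^-6 × 0.00904) = 1.38 × 10^-4 M
pOH = 3.86, so pH = 14.00 − pOH = 10.14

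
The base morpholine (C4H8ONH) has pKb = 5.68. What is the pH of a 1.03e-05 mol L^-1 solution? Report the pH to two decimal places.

C4H8ONH + H2O ⇌ C4H8ONH2+ + OH-
Kb = 10^(−5.68) = 2.09 × 10^-6
Kb = [OH-]²/(1.03e-05 − [OH-]) = 2.09 × 10^-6
The 5% rule fails; solving [OH-]² + Kb·[OH-] − Kb·C₀ = 0 exactly:
[OH-] = [−2.09e-06 + √(2.09e-06² + 8.61e-11)]/2 = 3.71 × 10^-6 M
pOH = −log(3.71 × 10^-6) = 5.43; pH = 14.00 − 5.43 = 8.57

pH = 8.57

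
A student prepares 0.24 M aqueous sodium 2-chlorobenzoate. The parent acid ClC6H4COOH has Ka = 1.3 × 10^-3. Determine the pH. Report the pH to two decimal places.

ClC6H4COO- is the conjugate base of the weak acid ClC6H4COOH.
Kb = Kw/Ka = 1.0×10^-14 / 1.3 × 10^-3 = 7.69 × 10^-12
From the ICE table, Kb = [OH-]²/(0.24 − [OH-]) = 7.69 × 10^-12.
Since Kb ≪ C₀, [OH-] ≈ √(Kb·C₀) = 1.36 × 10^-6 M.
([OH-]/C₀ = 0.00057% < 5%, so the approximation holds.)
pOH = 5.87, so pH = 14.00 − pOH = 8.13

pH = 8.13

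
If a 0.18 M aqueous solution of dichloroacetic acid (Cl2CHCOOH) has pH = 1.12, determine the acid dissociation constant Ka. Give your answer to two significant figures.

[H+] = 10^(-1.12) = 7.59 × 10^-2 M
At equilibrium [HA] = 0.18 − 7.59 × 10^-2 = 1.04 × 10^-1 M
Ka = [H+][A-]/[HA] = (7.59 × 10^-2)² / 1.04 × 10^-1 = 5.5 × 10^-2

Ka = 5.5 × 10^-2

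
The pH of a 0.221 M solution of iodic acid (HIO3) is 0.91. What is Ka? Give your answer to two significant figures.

Ka = 1.5 × 10^-1

[H+] = 10^(-0.91) = 1.23 × 10^-1 M
At equilibrium [HA] = 0.221 − 1.23 × 10^-1 = 9.80 × 10^-2 M
Ka = [H+][A-]/[HA] = (1.23 × 10^-1)² / 9.80 × 10^-2 = 1.5 × 10^-1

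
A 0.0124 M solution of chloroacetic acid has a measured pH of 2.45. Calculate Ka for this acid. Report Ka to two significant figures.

[H+] = 10^(-2.45) = 3.55 × 10^-3 M
At equilibrium [HA] = 0.0124 − 3.55 × 10^-3 = 8.85 × 10^-3 M
Ka = [H+][A-]/[HA] = (3.55 × 10^-3)² / 8.85 × 10^-3 = 1.4 × 10^-3

Ka = 1.4 × 10^-3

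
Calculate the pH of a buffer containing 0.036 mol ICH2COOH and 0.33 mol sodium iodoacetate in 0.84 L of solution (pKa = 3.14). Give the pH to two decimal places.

pH = 4.10

Henderson–Hasselbalch: pH = pKa + log([ICH2COO-]/[ICH2COOH]) = 3.14 + log(0.33/0.036)
pH = 3.14 + (+0.962) = 4.10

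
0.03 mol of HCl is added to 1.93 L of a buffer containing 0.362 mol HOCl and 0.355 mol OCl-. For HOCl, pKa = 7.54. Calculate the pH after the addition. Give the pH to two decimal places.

After neutralization: n(HOCl) = 0.392 mol, n(OCl-) = 0.325 mol.
pH = pKa + log(n_OCl-/n_HOCl) = 7.54 + log(0.325/0.392) = 7.54 + (-0.081)

pH = 7.46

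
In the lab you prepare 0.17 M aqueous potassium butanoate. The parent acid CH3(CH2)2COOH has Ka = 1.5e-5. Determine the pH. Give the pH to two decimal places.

pH = 9.03

CH3(CH2)2COO- is the conjugate base of the weak acid CH3(CH2)2COOH.
Kb = Kw/Ka = 1.0×10^-14 / 1.5 × 10^-5 = 6.67 × 10^-10
Kb = [OH-]²/(0.17 − [OH-]) = 6.67 × 10^-10
Neglecting [OH-] in the denominator: [OH-] = √(6.67 × 10^-10 × 0.17) = 1.06 × 10^-5 M
([OH-]/C₀ = 0.0063% < 5%, so the approximation holds.)
pOH = −log(1.06 × 10^-5) = 4.97; pH = 14.00 − 4.97 = 9.03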